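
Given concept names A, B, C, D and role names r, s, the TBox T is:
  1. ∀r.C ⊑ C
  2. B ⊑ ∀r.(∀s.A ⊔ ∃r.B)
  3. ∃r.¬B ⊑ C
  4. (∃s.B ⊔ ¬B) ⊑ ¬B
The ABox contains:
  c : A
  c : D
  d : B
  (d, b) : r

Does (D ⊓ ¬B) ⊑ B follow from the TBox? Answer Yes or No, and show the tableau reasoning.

1. (D ⊓ ¬B) ⊑ B  ⇔  ((D ⊓ ¬B) ⊓ ¬B) unsat w.r.t. T
   open: L(x₀) ⊇ {D, ¬B, ∀r.B, ∃r.¬C} (+ ∃-successors)
2. Hence (D ⊓ ¬B) ⊑ B: not entailed.

No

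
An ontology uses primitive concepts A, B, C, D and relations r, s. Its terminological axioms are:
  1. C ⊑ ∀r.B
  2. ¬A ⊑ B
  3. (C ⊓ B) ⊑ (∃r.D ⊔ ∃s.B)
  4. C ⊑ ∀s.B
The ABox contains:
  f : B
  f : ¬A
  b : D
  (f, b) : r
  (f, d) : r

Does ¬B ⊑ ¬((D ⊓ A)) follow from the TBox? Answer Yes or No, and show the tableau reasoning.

No

1. ¬B ⊑ ¬((D ⊓ A))  ⇔  (¬B ⊓ (D ⊓ A)) unsat w.r.t. T
   open: L(x₀) ⊇ {A, D, ¬B, ¬C}
2. Hence ¬B ⊑ ¬((D ⊓ A)): not entailed.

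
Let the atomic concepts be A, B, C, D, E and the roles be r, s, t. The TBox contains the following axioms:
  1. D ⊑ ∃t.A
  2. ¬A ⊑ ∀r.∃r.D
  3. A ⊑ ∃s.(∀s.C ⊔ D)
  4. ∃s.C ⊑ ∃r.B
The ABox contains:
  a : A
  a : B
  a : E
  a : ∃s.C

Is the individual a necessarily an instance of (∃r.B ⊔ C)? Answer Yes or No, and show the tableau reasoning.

1. a : (∃r.B ⊔ C)?  L(a) = {A, B, E, ∃s.C} ∪ {(∀r.¬B ⊓ ¬C)}
   clash {B, ¬B} at an ∃-successor — a ∈ (∃r.B ⊔ C)
2. Hence a : (∃r.B ⊔ C): entailed.

Yes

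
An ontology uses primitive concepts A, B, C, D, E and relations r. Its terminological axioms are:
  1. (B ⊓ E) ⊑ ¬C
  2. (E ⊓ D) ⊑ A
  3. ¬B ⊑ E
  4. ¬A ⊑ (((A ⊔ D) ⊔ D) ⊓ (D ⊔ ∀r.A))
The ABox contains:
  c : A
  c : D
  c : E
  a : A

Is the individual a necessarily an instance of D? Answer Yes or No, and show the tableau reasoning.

No

1. a : D?  L(a) = {A} ∪ {¬D}
   open: L(a) ⊇ {A, B, ¬D, ¬E} — a ∉ D possible
2. Hence a : D: not entailed.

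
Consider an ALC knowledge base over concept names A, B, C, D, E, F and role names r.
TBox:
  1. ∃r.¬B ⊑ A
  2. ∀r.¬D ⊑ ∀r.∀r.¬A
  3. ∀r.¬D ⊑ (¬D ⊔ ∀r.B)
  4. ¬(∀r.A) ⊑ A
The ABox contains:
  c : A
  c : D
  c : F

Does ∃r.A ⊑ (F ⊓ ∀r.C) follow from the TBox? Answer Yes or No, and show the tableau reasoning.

No

1. ∃r.A ⊑ (F ⊓ ∀r.C)  ⇔  (∃r.A ⊓ (¬F ⊔ ∃r.¬C)) unsat w.r.t. T
   open: L(x₀) ⊇ {¬F, ∀r.A, ∀r.B, ∃r.A, ∃r.D} (+ ∃-successors)
2. Hence ∃r.A ⊑ (F ⊓ ∀r.C): not entailed.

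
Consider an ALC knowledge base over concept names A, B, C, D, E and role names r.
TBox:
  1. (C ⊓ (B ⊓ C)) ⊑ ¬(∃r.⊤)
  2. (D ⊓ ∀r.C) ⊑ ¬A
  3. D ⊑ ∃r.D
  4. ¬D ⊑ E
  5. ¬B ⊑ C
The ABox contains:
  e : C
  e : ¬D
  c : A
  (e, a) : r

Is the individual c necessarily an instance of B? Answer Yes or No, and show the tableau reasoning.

No

1. c : B?  L(c) = {A} ∪ {¬B}
   apply at c: ¬B⊑C
   open: L(c) ⊇ {A, C, D, ¬B, ∃r.D, …} (+ ∃-successors) — c ∉ B possible
2. Hence c : B: not entailed.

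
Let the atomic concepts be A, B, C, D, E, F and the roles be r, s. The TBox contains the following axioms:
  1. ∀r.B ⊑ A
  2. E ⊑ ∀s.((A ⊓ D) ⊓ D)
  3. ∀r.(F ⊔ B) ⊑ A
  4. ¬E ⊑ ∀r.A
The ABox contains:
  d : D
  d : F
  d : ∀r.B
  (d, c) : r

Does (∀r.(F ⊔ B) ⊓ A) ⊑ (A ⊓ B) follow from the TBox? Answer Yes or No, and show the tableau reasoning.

1. (∀r.(F ⊔ B) ⊓ A) ⊑ (A ⊓ B)  ⇔  ((∀r.(F ⊔ B) ⊓ A) ⊓ (¬A ⊔ ¬B)) unsat w.r.t. T
   open: L(x₀) ⊇ {A, E, ¬B, ∀r.(F ⊔ B), ∀s.((A ⊓ D) ⊓ D)}
2. Hence (∀r.(F ⊔ B) ⊓ A) ⊑ (A ⊓ B): not entailed.

No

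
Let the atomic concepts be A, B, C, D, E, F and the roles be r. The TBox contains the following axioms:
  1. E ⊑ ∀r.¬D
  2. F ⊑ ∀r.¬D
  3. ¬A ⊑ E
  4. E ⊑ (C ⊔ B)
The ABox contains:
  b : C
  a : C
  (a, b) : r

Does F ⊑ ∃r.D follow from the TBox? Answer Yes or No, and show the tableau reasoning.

No

1. F ⊑ ∃r.D  ⇔  (F ⊓ ∀r.¬D) unsat w.r.t. T
   open: L(x₀) ⊇ {A, F, ¬E, ∀r.¬D}
2. Hence F ⊑ ∃r.D: not entailed.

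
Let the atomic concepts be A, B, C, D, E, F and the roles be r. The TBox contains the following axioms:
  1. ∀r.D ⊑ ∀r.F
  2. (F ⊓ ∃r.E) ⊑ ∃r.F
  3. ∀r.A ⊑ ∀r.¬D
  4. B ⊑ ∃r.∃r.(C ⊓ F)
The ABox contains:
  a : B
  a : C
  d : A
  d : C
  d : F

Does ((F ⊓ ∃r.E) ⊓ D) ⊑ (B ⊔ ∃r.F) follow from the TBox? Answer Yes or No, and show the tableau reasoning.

Yes

1. ((F ⊓ ∃r.E) ⊓ D) ⊑ (B ⊔ ∃r.F)  ⇔  (((F ⊓ ∃r.E) ⊓ D) ⊓ (¬B ⊓ ∀r.¬F)) unsat w.r.t. T
   all branches close; clash {F, ¬F} at an ∃-successor
2. Hence ((F ⊓ ∃r.E) ⊓ D) ⊑ (B ⊔ ∃r.F): entailed.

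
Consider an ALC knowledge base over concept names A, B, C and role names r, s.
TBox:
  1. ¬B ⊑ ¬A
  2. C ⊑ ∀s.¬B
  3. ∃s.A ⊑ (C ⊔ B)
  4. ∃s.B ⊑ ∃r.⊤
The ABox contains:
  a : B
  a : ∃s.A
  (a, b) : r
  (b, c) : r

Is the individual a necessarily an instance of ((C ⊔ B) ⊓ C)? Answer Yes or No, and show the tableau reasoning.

1. a : ((C ⊔ B) ⊓ C)?  L(a) = {B, ∃s.A} ∪ {((¬C ⊓ ¬B) ⊔ ¬C)}
   apply at a: ∃s.A⊑(C ⊔ B)
   open: L(a) ⊇ {B, ¬C, ∃r.⊤, ∃s.A} (+ ∃-successors) — a ∉ ((C ⊔ B) ⊓ C) possible
2. Hence a : ((C ⊔ B) ⊓ C): not entailed.

No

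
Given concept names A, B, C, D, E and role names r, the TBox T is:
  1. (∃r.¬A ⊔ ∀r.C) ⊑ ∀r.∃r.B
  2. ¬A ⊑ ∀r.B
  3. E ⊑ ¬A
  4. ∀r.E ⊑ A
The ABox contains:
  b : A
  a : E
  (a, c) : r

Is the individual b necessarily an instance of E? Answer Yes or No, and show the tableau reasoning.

No

1. b : E?  L(b) = {A} ∪ {¬E}
   open: L(b) ⊇ {A, ¬E, ∀r.A, ∃r.¬C} (+ ∃-successors) — b ∉ E possible
2. Hence b : E: not entailed.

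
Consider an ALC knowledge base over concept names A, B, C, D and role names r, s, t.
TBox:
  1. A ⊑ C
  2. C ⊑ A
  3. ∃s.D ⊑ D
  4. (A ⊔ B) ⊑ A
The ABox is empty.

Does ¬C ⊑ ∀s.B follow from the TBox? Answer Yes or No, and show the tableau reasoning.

No

1. ¬C ⊑ ∀s.B  ⇔  (¬C ⊓ ∃s.¬B) unsat w.r.t. T
   open: L(x₀) ⊇ {¬A, ¬B, ¬C, ∀s.¬D, ∃s.¬B} (+ ∃-successors)
2. Hence ¬C ⊑ ∀s.B: not entailed.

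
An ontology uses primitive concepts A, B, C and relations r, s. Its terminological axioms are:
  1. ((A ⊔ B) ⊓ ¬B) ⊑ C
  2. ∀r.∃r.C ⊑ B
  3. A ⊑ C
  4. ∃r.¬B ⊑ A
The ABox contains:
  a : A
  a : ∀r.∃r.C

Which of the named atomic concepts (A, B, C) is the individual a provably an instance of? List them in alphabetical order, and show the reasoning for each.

{A, B, C}

1. a : A?  L(a) = {A, ∀r.∃r.C} ∪ {¬A}
   clash {A, ¬A} at a — a ∈ A
2. a : B?  L(a) = {A, ∀r.∃r.C} ∪ {¬B}
   clash {B, ¬B} at a — a ∈ B
3. a : C?  L(a) = {A, ∀r.∃r.C} ∪ {¬C}
   clash {C, ¬C} at a — a ∈ C
4. Entailed for a: {A, B, C}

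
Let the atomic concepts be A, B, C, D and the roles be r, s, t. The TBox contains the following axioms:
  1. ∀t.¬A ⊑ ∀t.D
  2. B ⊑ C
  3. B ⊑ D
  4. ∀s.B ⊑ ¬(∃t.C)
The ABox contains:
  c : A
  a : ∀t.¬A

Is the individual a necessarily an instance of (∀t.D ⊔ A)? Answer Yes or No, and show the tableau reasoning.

1. a : (∀t.D ⊔ A)?  L(a) = {∀t.¬A} ∪ {(∃t.¬D ⊓ ¬A)}
   clash {D, ¬D} at an ∃-successor — a ∈ (∀t.D ⊔ A)
2. Hence a : (∀t.D ⊔ A): entailed.

Yes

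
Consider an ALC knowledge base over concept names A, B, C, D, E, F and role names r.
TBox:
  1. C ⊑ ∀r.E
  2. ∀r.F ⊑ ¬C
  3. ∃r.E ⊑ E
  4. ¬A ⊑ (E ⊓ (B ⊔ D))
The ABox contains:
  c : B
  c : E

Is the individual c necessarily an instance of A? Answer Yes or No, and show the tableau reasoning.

No

1. c : A?  L(c) = {B, E} ∪ {¬A}
   apply at c: ¬A⊑(E ⊓ (B ⊔ D))
   open: L(c) ⊇ {B, E, ¬A, ¬C} — c ∉ A possible
2. Hence c : A: not entailed.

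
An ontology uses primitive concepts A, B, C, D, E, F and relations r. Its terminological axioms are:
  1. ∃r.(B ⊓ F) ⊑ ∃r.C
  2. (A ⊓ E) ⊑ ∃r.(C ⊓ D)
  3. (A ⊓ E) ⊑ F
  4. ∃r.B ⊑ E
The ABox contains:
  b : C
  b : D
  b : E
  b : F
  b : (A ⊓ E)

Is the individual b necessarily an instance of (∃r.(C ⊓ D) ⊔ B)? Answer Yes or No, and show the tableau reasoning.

1. b : (∃r.(C ⊓ D) ⊔ B)?  L(b) = {C, D, E, F, (A ⊓ E)} ∪ {(∀r.(¬C ⊔ ¬D) ⊓ ¬B)}
   clash {D, ¬D} at an ∃-successor — b ∈ (∃r.(C ⊓ D) ⊔ B)
2. Hence b : (∃r.(C ⊓ D) ⊔ B): entailed.

Yes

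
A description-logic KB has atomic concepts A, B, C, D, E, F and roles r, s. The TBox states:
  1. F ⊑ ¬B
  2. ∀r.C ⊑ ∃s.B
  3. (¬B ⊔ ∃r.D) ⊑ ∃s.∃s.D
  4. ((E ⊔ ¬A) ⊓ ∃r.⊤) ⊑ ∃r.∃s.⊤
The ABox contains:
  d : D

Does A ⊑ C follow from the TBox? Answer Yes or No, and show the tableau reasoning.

1. A ⊑ C  ⇔  (A ⊓ ¬C) unsat w.r.t. T
   open: L(x₀) ⊇ {A, B, ¬C, ¬E, ¬F, …} (+ ∃-successors)
2. Hence A ⊑ C: not entailed.

No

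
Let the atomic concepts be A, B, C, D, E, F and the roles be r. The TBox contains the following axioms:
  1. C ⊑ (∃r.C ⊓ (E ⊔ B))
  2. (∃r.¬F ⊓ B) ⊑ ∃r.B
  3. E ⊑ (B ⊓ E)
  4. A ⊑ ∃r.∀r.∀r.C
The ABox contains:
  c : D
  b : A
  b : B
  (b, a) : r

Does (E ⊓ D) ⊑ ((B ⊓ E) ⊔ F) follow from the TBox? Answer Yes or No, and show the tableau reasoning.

1. (E ⊓ D) ⊑ ((B ⊓ E) ⊔ F)  ⇔  ((E ⊓ D) ⊓ ((¬B ⊔ ¬E) ⊓ ¬F)) unsat w.r.t. T
   all branches close; clash {E, ¬E} at x₀
2. Hence (E ⊓ D) ⊑ ((B ⊓ E) ⊔ F): entailed.

Yes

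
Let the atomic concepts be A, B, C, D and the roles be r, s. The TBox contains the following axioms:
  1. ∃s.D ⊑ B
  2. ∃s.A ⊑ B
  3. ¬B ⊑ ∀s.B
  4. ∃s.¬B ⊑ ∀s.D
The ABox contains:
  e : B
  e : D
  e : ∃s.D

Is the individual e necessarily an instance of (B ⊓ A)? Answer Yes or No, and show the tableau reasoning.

1. e : (B ⊓ A)?  L(e) = {B, D, ∃s.D} ∪ {(¬B ⊔ ¬A)}
   open: L(e) ⊇ {B, D, ¬A, ∀s.B, ∃s.D} (+ ∃-successors) — e ∉ (B ⊓ A) possible
2. Hence e : (B ⊓ A): not entailed.

No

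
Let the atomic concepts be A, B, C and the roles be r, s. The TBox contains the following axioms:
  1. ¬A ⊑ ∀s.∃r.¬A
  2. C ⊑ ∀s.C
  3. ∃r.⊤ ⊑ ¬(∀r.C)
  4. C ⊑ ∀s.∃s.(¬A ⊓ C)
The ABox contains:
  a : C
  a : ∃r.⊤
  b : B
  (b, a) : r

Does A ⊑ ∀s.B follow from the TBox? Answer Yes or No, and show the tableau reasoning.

1. A ⊑ ∀s.B  ⇔  (A ⊓ ∃s.¬B) unsat w.r.t. T
   open: L(x₀) ⊇ {A, ¬C, ∀r.⊥, ∃s.¬B} (+ ∃-successors)
2. Hence A ⊑ ∀s.B: not entailed.

No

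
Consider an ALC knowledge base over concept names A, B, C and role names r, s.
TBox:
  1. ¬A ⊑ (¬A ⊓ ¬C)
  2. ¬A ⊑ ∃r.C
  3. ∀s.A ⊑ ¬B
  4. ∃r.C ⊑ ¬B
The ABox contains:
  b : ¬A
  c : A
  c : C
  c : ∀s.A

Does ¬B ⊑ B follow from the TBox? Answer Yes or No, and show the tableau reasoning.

1. ¬B ⊑ B  ⇔  (¬B ⊓ ¬B) unsat w.r.t. T
   open: L(x₀) ⊇ {A, ¬B}
2. Hence ¬B ⊑ B: not entailed.

No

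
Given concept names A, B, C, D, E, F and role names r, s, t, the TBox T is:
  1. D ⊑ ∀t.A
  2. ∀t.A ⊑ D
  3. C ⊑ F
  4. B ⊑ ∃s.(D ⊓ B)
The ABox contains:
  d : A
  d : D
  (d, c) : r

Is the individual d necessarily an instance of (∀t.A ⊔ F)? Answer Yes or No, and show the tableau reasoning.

1. d : (∀t.A ⊔ F)?  L(d) = {A, D} ∪ {(∃t.¬A ⊓ ¬F)}
   clash {F, ¬F} at d — d ∈ (∀t.A ⊔ F)
2. Hence d : (∀t.A ⊔ F): entailed.

Yes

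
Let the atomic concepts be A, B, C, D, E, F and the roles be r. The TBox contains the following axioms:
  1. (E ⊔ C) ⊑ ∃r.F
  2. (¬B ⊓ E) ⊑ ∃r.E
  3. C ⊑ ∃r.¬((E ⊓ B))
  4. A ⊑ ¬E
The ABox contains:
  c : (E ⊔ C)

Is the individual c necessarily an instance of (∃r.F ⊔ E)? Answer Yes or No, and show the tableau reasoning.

Yes

1. c : (∃r.F ⊔ E)?  L(c) = {(E ⊔ C)} ∪ {(∀r.¬F ⊓ ¬E)}
   clash {F, ¬F} at an ∃-successor — c ∈ (∃r.F ⊔ E)
2. Hence c : (∃r.F ⊔ E): entailed.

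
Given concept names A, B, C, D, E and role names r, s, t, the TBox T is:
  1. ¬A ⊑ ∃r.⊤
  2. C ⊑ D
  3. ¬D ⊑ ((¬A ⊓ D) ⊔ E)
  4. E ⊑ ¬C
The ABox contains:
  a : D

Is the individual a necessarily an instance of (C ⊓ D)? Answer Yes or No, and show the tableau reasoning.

No

1. a : (C ⊓ D)?  L(a) = {D} ∪ {(¬C ⊔ ¬D)}
   open: L(a) ⊇ {A, D, ¬C} — a ∉ (C ⊓ D) possible
2. Hence a : (C ⊓ D): not entailed.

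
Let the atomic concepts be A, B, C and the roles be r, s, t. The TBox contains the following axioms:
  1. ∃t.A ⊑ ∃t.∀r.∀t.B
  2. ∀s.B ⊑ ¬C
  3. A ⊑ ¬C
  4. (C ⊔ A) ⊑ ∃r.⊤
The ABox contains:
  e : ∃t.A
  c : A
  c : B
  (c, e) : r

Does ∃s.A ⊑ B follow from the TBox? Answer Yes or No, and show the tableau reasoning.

1. ∃s.A ⊑ B  ⇔  (∃s.A ⊓ ¬B) unsat w.r.t. T
   open: L(x₀) ⊇ {¬A, ¬B, ¬C, ∀t.¬A, ∃s.A} (+ ∃-successors)
2. Hence ∃s.A ⊑ B: not entailed.

No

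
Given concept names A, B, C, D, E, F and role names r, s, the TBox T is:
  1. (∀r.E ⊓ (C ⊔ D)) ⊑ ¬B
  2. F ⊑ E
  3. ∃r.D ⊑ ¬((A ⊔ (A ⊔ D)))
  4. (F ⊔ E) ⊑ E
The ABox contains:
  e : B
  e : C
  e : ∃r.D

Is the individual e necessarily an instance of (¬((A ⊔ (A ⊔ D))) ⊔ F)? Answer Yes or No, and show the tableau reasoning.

Yes

1. e : (¬((A ⊔ (A ⊔ D))) ⊔ F)?  L(e) = {B, C, ∃r.D} ∪ {((A ⊔ (A ⊔ D)) ⊓ ¬F)}
   clash {B, ¬B} at e — e ∈ (¬((A ⊔ (A ⊔ D))) ⊔ F)
2. Hence e : (¬((A ⊔ (A ⊔ D))) ⊔ F): entailed.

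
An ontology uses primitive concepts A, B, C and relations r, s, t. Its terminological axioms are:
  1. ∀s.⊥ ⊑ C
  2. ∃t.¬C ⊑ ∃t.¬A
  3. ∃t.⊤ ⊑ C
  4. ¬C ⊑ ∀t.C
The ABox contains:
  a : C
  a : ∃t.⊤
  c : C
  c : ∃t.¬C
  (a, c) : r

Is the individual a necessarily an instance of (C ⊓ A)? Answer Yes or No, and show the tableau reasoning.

No

1. a : (C ⊓ A)?  L(a) = {C, ∃t.⊤} ∪ {(¬C ⊔ ¬A)}
   open: L(a) ⊇ {C, ¬A, ∀t.C, ∃t.⊤} (+ ∃-successors) — a ∉ (C ⊓ A) possible
2. Hence a : (C ⊓ A): not entailed.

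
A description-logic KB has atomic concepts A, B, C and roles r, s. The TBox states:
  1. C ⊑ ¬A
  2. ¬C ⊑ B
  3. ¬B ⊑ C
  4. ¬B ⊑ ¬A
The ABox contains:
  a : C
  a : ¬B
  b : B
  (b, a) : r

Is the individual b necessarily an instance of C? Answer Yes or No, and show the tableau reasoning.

1. b : C?  L(b) = {B} ∪ {¬C}
   open: L(b) ⊇ {B, ¬C} — b ∉ C possible
2. Hence b : C: not entailed.

No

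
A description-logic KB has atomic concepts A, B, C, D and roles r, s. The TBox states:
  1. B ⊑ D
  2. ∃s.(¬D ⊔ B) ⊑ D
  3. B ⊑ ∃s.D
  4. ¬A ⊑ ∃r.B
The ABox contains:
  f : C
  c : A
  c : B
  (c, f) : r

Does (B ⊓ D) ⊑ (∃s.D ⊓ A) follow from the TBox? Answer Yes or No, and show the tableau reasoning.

1. (B ⊓ D) ⊑ (∃s.D ⊓ A)  ⇔  ((B ⊓ D) ⊓ (∀s.¬D ⊔ ¬A)) unsat w.r.t. T
   apply at x₀: B⊑∃s.D
   open: L(x₀) ⊇ {B, D, ¬A, ∃r.B, ∃s.D} (+ ∃-successors)
2. Hence (B ⊓ D) ⊑ (∃s.D ⊓ A): not entailed.

No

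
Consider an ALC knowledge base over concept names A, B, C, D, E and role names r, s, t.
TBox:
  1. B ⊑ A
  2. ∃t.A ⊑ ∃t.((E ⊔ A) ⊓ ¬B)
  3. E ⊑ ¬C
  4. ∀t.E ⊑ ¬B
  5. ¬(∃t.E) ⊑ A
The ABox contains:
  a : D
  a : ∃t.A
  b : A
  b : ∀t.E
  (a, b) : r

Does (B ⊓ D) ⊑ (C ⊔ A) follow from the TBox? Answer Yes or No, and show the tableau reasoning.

Yes

1. (B ⊓ D) ⊑ (C ⊔ A)  ⇔  ((B ⊓ D) ⊓ (¬C ⊓ ¬A)) unsat w.r.t. T
   all branches close; clash {A, ¬A} at x₀
2. Hence (B ⊓ D) ⊑ (C ⊔ A): entailed.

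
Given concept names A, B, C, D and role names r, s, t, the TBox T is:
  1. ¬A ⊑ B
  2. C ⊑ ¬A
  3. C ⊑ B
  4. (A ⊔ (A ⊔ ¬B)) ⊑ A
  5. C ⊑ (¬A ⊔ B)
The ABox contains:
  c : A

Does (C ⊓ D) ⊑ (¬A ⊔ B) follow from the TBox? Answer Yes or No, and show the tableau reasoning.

1. (C ⊓ D) ⊑ (¬A ⊔ B)  ⇔  ((C ⊓ D) ⊓ (A ⊓ ¬B)) unsat w.r.t. T
   all branches close; clash {B, ¬B} at x₀
2. Hence (C ⊓ D) ⊑ (¬A ⊔ B): entailed.

Yes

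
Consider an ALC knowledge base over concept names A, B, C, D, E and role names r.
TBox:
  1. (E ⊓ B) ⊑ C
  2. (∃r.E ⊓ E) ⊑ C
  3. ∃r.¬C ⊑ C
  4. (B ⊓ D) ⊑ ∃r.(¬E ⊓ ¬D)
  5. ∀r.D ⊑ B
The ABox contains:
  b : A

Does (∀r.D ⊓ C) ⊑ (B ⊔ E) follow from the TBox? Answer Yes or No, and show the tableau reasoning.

1. (∀r.D ⊓ C) ⊑ (B ⊔ E)  ⇔  ((∀r.D ⊓ C) ⊓ (¬B ⊓ ¬E)) unsat w.r.t. T
   all branches close; clash {B, ¬B} at x₀
2. Hence (∀r.D ⊓ C) ⊑ (B ⊔ E): entailed.

Yes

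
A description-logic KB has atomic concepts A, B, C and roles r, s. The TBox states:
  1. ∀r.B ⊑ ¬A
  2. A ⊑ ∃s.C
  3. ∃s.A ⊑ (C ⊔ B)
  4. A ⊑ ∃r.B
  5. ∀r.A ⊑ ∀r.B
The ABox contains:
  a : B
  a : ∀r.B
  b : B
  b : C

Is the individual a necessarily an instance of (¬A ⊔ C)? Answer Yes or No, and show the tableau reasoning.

1. a : (¬A ⊔ C)?  L(a) = {B, ∀r.B} ∪ {(A ⊓ ¬C)}
   clash {A, ¬A} at a — a ∈ (¬A ⊔ C)
2. Hence a : (¬A ⊔ C): entailed.

Yes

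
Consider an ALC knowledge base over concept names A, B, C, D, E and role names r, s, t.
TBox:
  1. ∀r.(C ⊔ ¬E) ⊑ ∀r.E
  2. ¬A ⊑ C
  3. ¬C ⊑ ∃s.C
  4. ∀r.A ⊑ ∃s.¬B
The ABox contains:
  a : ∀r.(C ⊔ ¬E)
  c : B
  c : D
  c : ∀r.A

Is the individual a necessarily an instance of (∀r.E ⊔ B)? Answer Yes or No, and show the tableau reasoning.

1. a : (∀r.E ⊔ B)?  L(a) = {∀r.(C ⊔ ¬E)} ∪ {(∃r.¬E ⊓ ¬B)}
   clash {E, ¬E} at an ∃-successor — a ∈ (∀r.E ⊔ B)
2. Hence a : (∀r.E ⊔ B): entailed.

Yes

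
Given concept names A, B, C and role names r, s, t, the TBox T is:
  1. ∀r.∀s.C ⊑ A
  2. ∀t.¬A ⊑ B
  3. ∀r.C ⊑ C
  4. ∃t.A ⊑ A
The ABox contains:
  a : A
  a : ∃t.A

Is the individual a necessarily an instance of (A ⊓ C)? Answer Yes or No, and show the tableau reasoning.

No

1. a : (A ⊓ C)?  L(a) = {A, ∃t.A} ∪ {(¬A ⊔ ¬C)}
   open: L(a) ⊇ {A, ¬C, ∃r.¬C, ∃t.A} (+ ∃-successors) — a ∉ (A ⊓ C) possible
2. Hence a : (A ⊓ C): not entailed.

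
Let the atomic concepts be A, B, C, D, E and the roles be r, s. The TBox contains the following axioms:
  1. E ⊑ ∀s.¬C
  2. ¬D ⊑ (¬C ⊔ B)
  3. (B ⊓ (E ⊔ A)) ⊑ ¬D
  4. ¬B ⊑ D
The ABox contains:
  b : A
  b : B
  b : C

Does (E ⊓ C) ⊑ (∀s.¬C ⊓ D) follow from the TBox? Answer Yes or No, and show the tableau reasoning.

No

1. (E ⊓ C) ⊑ (∀s.¬C ⊓ D)  ⇔  ((E ⊓ C) ⊓ (∃s.C ⊔ ¬D)) unsat w.r.t. T
   apply at x₀: E⊑∀s.¬C
   open: L(x₀) ⊇ {B, C, E, ¬D, ∀s.¬C}
2. Hence (E ⊓ C) ⊑ (∀s.¬C ⊓ D): not entailed.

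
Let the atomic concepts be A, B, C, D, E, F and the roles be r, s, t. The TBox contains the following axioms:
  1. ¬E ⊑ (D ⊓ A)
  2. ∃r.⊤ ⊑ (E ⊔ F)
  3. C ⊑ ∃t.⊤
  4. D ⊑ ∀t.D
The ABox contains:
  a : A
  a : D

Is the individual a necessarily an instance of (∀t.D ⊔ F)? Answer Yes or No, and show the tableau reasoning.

Yes

1. a : (∀t.D ⊔ F)?  L(a) = {A, D} ∪ {(∃t.¬D ⊓ ¬F)}
   clash {F, ¬F} at a — a ∈ (∀t.D ⊔ F)
2. Hence a : (∀t.D ⊔ F): entailed.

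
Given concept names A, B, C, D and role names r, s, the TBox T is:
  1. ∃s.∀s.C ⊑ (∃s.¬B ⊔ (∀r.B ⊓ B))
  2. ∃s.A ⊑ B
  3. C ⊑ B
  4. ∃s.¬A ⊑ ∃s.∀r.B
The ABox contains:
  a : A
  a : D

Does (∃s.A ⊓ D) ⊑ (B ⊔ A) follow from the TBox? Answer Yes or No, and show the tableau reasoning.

1. (∃s.A ⊓ D) ⊑ (B ⊔ A)  ⇔  ((∃s.A ⊓ D) ⊓ (¬B ⊓ ¬A)) unsat w.r.t. T
   all branches close; clash {B, ¬B} at x₀
2. Hence (∃s.A ⊓ D) ⊑ (B ⊔ A): entailed.

Yes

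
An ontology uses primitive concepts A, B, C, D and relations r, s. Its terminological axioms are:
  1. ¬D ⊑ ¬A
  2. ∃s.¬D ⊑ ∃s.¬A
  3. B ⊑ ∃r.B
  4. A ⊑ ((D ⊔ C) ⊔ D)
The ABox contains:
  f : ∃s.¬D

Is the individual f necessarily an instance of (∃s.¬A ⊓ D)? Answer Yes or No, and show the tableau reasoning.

1. f : (∃s.¬A ⊓ D)?  L(f) = {∃s.¬D} ∪ {(∀s.A ⊔ ¬D)}
   apply at f: ∃s.¬D⊑∃s.¬A
   open: L(f) ⊇ {¬A, ¬B, ¬D, ∃s.¬A, ∃s.¬D} (+ ∃-successors) — f ∉ (∃s.¬A ⊓ D) possible
2. Hence f : (∃s.¬A ⊓ D): not entailed.

No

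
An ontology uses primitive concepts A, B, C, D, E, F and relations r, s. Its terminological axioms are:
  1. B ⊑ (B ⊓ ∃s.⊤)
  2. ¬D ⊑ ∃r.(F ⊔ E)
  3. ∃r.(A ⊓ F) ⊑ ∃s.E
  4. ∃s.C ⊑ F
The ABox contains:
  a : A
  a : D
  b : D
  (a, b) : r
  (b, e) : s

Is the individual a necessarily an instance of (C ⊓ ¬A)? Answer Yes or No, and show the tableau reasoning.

No

1. a : (C ⊓ ¬A)?  L(a) = {A, D} ∪ {(¬C ⊔ A)}
   open: L(a) ⊇ {A, D, ¬B, ∀r.(¬A ⊔ ¬F), ∀s.¬C} — a ∉ (C ⊓ ¬A) possible
2. Hence a : (C ⊓ ¬A): not entailed.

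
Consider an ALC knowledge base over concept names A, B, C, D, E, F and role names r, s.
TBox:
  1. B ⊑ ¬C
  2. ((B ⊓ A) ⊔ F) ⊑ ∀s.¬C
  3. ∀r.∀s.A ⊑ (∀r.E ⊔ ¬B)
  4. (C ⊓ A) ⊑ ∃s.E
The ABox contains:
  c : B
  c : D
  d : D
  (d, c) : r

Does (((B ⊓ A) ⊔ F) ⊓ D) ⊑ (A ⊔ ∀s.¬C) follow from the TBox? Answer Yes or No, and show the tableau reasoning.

Yes

1. (((B ⊓ A) ⊔ F) ⊓ D) ⊑ (A ⊔ ∀s.¬C)  ⇔  ((((B ⊓ A) ⊔ F) ⊓ D) ⊓ (¬A ⊓ ∃s.C)) unsat w.r.t. T
   all branches close; clash {C, ¬C} at an ∃-successor
2. Hence (((B ⊓ A) ⊔ F) ⊓ D) ⊑ (A ⊔ ∀s.¬C): entailed.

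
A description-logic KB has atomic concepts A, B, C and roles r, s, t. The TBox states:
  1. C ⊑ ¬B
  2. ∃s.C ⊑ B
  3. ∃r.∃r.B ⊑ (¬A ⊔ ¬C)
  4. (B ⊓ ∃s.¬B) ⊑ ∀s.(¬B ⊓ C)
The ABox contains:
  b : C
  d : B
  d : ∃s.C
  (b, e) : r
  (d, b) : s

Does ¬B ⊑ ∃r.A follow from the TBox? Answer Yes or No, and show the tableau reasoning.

No

1. ¬B ⊑ ∃r.A  ⇔  (¬B ⊓ ∀r.¬A) unsat w.r.t. T
   open: L(x₀) ⊇ {¬B, ∀r.¬A, ∀r.∀r.¬B, ∀s.¬C}
2. Hence ¬B ⊑ ∃r.A: not entailed.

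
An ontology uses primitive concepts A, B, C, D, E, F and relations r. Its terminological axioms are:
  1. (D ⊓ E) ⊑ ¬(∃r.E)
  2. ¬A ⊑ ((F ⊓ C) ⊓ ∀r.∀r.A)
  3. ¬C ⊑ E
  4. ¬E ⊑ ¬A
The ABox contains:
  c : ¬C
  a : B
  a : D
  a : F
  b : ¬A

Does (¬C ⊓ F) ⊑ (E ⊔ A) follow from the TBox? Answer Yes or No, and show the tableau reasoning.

Yes

1. (¬C ⊓ F) ⊑ (E ⊔ A)  ⇔  ((¬C ⊓ F) ⊓ (¬E ⊓ ¬A)) unsat w.r.t. T
   all branches close; clash {E, ¬E} at x₀
2. Hence (¬C ⊓ F) ⊑ (E ⊔ A): entailed.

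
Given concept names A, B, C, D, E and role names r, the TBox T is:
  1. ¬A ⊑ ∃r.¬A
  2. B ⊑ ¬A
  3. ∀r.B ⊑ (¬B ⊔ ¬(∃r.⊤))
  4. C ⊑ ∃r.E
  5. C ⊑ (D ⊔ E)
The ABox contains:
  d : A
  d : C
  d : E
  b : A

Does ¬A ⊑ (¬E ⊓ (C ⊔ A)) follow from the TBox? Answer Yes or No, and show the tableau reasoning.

No

1. ¬A ⊑ (¬E ⊓ (C ⊔ A))  ⇔  (¬A ⊓ (E ⊔ (¬C ⊓ ¬A))) unsat w.r.t. T
   apply at x₀: ¬A⊑∃r.¬A
   open: L(x₀) ⊇ {E, ¬A, ¬C, ∃r.¬A, ∃r.¬B} (+ ∃-successors)
2. Hence ¬A ⊑ (¬E ⊓ (C ⊔ A)): not entailed.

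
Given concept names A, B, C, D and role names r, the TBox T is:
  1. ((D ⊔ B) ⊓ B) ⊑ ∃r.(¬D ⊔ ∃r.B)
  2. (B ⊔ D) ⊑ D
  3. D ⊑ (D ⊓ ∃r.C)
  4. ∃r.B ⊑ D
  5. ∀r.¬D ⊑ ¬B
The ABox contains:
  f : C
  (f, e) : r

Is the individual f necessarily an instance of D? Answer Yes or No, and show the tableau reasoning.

1. f : D?  L(f) = {C} ∪ {¬D}
   open: L(f) ⊇ {C, ¬B, ¬D, ∀r.¬B, ∃r.D} (+ ∃-successors) — f ∉ D possible
2. Hence f : D: not entailed.

No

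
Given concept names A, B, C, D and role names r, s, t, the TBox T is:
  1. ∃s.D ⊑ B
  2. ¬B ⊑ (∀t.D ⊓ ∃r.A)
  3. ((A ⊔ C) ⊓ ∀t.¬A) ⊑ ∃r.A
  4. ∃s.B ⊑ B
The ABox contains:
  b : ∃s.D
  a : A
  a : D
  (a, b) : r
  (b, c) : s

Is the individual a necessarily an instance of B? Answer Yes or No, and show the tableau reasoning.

No

1. a : B?  L(a) = {A, D} ∪ {¬B}
   apply at a: ¬B⊑(∀t.D ⊓ ∃r.A)
   open: L(a) ⊇ {A, D, ¬B, ∀s.¬B, ∀s.¬D, …} (+ ∃-successors) — a ∉ B possible
2. Hence a : B: not entailed.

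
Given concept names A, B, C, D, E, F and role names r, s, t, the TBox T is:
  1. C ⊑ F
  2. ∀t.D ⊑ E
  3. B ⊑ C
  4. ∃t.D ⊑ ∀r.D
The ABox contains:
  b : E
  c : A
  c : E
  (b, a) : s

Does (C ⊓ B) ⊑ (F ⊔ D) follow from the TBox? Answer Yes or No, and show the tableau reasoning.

1. (C ⊓ B) ⊑ (F ⊔ D)  ⇔  ((C ⊓ B) ⊓ (¬F ⊓ ¬D)) unsat w.r.t. T
   all branches close; clash {F, ¬F} at x₀
2. Hence (C ⊓ B) ⊑ (F ⊔ D): entailed.

Yes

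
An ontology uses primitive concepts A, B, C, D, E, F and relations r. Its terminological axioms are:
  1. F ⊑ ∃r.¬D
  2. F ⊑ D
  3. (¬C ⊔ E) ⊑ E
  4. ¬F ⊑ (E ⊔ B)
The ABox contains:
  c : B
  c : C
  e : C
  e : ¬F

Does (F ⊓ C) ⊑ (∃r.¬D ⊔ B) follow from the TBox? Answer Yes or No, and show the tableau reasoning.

Yes

1. (F ⊓ C) ⊑ (∃r.¬D ⊔ B)  ⇔  ((F ⊓ C) ⊓ (∀r.D ⊓ ¬B)) unsat w.r.t. T
   all branches close; clash {D, ¬D} at an ∃-successor
2. Hence (F ⊓ C) ⊑ (∃r.¬D ⊔ B): entailed.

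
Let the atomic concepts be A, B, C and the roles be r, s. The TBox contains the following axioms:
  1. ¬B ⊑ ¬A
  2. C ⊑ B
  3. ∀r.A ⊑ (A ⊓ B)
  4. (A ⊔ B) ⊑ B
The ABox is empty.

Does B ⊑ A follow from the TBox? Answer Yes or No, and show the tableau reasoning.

No

1. B ⊑ A  ⇔  (B ⊓ ¬A) unsat w.r.t. T
   open: L(x₀) ⊇ {B, ¬A, ∃r.¬A} (+ ∃-successors)
2. Hence B ⊑ A: not entailed.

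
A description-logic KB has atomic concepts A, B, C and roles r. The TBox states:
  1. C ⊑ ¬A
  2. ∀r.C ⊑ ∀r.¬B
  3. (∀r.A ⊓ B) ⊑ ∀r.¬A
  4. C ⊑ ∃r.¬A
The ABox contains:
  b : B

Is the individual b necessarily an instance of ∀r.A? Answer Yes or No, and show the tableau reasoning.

1. b : ∀r.A?  L(b) = {B} ∪ {∃r.¬A}
   open: L(b) ⊇ {B, ¬C, ∃r.¬A, ∃r.¬C} (+ ∃-successors) — b ∉ ∀r.A possible
2. Hence b : ∀r.A: not entailed.

No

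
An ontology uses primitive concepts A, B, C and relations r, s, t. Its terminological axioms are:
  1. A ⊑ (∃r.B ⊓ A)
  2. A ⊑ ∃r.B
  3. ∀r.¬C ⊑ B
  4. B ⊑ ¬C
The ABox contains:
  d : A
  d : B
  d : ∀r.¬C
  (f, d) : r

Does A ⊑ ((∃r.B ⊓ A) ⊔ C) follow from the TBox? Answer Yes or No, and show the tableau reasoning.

Yes

1. A ⊑ ((∃r.B ⊓ A) ⊔ C)  ⇔  (A ⊓ ((∀r.¬B ⊔ ¬A) ⊓ ¬C)) unsat w.r.t. T
   all branches close; clash {A, ¬A} at x₀
2. Hence A ⊑ ((∃r.B ⊓ A) ⊔ C): entailed.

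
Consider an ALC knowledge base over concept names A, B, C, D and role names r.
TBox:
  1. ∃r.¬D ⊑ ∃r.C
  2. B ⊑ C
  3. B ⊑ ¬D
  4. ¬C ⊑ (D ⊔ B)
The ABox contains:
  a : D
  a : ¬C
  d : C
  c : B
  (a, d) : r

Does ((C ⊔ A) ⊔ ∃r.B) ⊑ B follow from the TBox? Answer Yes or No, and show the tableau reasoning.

1. ((C ⊔ A) ⊔ ∃r.B) ⊑ B  ⇔  (((C ⊔ A) ⊔ ∃r.B) ⊓ ¬B) unsat w.r.t. T
   open: L(x₀) ⊇ {C, ¬B, ∀r.D}
2. Hence ((C ⊔ A) ⊔ ∃r.B) ⊑ B: not entailed.

No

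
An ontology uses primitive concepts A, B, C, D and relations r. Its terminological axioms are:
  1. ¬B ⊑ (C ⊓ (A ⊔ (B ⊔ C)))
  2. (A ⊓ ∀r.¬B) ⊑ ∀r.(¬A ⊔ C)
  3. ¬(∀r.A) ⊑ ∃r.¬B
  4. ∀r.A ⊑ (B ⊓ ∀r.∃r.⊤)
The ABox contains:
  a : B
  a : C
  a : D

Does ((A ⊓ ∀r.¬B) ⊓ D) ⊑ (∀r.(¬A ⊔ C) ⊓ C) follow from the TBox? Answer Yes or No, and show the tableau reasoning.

1. ((A ⊓ ∀r.¬B) ⊓ D) ⊑ (∀r.(¬A ⊔ C) ⊓ C)  ⇔  (((A ⊓ ∀r.¬B) ⊓ D) ⊓ (∃r.(A ⊓ ¬C) ⊔ ¬C)) unsat w.r.t. T
   apply at x₀: (A ⊓ ∀r.¬B)⊑∀r.(¬A ⊔ C)
   open: L(x₀) ⊇ {A, B, D, ¬C, ∀r.(¬A ⊔ C), …}
2. Hence ((A ⊓ ∀r.¬B) ⊓ D) ⊑ (∀r.(¬A ⊔ C) ⊓ C): not entailed.

No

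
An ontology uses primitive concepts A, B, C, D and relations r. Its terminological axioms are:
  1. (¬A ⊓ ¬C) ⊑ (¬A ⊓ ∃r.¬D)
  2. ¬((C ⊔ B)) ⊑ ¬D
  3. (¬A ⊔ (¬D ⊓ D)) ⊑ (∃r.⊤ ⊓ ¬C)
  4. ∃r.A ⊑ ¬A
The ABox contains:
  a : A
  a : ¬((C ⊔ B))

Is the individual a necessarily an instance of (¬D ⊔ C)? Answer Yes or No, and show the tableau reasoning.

Yes

1. a : (¬D ⊔ C)?  L(a) = {A, ¬((C ⊔ B))} ∪ {(D ⊓ ¬C)}
   clash {D, ¬D} at a — a ∈ (¬D ⊔ C)
2. Hence a : (¬D ⊔ C): entailed.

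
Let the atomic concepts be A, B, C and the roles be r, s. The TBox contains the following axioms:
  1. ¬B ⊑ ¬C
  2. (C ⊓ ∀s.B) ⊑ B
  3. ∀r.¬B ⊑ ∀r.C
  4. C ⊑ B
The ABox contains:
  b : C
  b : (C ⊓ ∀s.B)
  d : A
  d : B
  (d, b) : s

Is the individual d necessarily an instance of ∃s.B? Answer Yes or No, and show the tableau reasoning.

1. d : ∃s.B?  L(d) = {A, B} ∪ {∀s.¬B}
   clash {C, ¬C} at b — d ∈ ∃s.B
2. Hence d : ∃s.B: entailed.

Yes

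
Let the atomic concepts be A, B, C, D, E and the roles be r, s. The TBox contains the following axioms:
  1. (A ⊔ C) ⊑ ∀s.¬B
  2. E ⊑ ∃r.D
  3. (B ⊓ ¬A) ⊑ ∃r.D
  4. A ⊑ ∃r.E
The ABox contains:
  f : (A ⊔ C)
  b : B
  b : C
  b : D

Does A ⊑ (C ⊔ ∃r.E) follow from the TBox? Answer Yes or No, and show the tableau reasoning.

1. A ⊑ (C ⊔ ∃r.E)  ⇔  (A ⊓ (¬C ⊓ ∀r.¬E)) unsat w.r.t. T
   all branches close; clash {E, ¬E} at an ∃-successor
2. Hence A ⊑ (C ⊔ ∃r.E): entailed.

Yes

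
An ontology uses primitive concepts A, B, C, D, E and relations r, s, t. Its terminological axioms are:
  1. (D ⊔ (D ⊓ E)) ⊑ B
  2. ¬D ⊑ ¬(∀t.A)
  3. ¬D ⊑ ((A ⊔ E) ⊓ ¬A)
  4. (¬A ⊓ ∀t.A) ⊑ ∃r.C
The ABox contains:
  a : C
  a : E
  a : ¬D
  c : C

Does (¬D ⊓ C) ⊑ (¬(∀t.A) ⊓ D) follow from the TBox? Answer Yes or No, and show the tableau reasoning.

No

1. (¬D ⊓ C) ⊑ (¬(∀t.A) ⊓ D)  ⇔  ((¬D ⊓ C) ⊓ (∀t.A ⊔ ¬D)) unsat w.r.t. T
   apply at x₀: ¬D⊑¬(∀t.A); ¬D⊑((A ⊔ E) ⊓ ¬A)
   open: L(x₀) ⊇ {C, E, ¬A, ¬D, ∃t.¬A} (+ ∃-successors)
2. Hence (¬D ⊓ C) ⊑ (¬(∀t.A) ⊓ D): not entailed.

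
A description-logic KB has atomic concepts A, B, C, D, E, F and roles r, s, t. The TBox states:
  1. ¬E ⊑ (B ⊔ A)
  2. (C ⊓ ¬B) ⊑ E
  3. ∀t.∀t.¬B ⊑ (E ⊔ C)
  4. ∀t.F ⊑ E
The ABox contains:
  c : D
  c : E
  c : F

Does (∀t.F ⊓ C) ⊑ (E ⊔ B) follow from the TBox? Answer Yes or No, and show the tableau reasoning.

1. (∀t.F ⊓ C) ⊑ (E ⊔ B)  ⇔  ((∀t.F ⊓ C) ⊓ (¬E ⊓ ¬B)) unsat w.r.t. T
   all branches close; clash {E, ¬E} at x₀
2. Hence (∀t.F ⊓ C) ⊑ (E ⊔ B): entailed.

Yes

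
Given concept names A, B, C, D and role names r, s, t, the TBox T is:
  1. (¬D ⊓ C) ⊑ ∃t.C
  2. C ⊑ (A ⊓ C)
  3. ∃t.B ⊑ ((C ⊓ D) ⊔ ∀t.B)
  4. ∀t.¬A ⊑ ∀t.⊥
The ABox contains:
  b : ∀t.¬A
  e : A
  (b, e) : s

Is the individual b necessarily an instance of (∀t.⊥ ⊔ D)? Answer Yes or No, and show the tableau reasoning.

1. b : (∀t.⊥ ⊔ D)?  L(b) = {∀t.¬A} ∪ {(∃t.⊤ ⊓ ¬D)}
   clash ⊥ at an ∃-successor — b ∈ (∀t.⊥ ⊔ D)
2. Hence b : (∀t.⊥ ⊔ D): entailed.

Yes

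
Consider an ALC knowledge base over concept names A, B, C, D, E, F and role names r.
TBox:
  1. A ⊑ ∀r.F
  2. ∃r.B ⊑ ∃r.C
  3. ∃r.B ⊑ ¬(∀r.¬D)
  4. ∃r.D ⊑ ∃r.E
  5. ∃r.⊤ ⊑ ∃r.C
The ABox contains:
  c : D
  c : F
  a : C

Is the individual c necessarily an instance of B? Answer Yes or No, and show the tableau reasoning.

1. c : B?  L(c) = {D, F} ∪ {¬B}
   open: L(c) ⊇ {D, F, ¬A, ¬B, ∀r.¬B, …} — c ∉ B possible
2. Hence c : B: not entailed.

No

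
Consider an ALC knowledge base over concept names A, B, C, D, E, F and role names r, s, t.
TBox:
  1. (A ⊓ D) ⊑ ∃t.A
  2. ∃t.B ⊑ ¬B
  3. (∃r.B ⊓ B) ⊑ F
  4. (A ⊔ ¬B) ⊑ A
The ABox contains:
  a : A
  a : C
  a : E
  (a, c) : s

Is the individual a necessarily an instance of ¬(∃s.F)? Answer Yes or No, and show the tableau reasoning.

No

1. a : ¬(∃s.F)?  L(a) = {A, C, E} ∪ {∃s.F}
   open: L(a) ⊇ {A, C, E, ¬D, ∀r.¬B, …} (+ ∃-successors) — a ∉ ¬(∃s.F) possible
2. Hence a : ¬(∃s.F): not entailed.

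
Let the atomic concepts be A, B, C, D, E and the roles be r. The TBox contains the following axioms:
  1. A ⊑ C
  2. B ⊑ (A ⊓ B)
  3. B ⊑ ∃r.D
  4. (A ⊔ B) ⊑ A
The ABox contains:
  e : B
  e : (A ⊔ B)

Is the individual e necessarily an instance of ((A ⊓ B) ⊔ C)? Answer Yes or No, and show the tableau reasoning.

1. e : ((A ⊓ B) ⊔ C)?  L(e) = {B, (A ⊔ B)} ∪ {((¬A ⊔ ¬B) ⊓ ¬C)}
   clash {C, ¬C} at e — e ∈ ((A ⊓ B) ⊔ C)
2. Hence e : ((A ⊓ B) ⊔ C): entailed.

Yes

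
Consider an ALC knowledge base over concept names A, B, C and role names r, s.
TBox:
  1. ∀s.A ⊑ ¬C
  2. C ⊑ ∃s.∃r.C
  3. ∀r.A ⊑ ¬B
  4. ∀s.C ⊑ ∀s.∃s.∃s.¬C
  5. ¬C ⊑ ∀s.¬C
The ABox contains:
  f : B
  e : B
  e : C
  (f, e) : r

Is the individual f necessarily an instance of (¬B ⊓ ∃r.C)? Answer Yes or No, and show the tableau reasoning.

No

1. f : (¬B ⊓ ∃r.C)?  L(f) = {B} ∪ {(B ⊔ ∀r.¬C)}
   open: L(f) ⊇ {B, C, ∃r.¬A, ∃s.¬A, ∃s.¬C, …} (+ ∃-successors) — f ∉ (¬B ⊓ ∃r.C) possible
2. Hence f : (¬B ⊓ ∃r.C): not entailed.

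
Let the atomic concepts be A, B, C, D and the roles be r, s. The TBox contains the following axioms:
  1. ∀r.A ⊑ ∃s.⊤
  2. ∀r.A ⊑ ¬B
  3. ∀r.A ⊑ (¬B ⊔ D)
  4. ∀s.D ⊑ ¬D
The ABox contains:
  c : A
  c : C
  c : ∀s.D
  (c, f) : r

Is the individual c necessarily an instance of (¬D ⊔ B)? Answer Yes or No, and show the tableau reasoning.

Yes

1. c : (¬D ⊔ B)?  L(c) = {A, C, ∀s.D} ∪ {(D ⊓ ¬B)}
   clash {D, ¬D} at c — c ∈ (¬D ⊔ B)
2. Hence c : (¬D ⊔ B): entailed.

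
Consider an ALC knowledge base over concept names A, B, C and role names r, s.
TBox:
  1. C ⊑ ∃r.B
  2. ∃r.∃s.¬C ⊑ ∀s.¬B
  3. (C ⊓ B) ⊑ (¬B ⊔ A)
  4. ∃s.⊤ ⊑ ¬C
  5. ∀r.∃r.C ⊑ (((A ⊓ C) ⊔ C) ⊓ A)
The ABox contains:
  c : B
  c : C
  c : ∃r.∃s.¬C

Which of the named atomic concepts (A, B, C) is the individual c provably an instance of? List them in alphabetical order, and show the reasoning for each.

{A, B, C}

1. c : A?  L(c) = {B, C, ∃r.∃s.¬C} ∪ {¬A}
   clash {C, ¬C} at c — c ∈ A
2. c : B?  L(c) = {B, C, ∃r.∃s.¬C} ∪ {¬B}
   clash {B, ¬B} at c — c ∈ B
3. c : C?  L(c) = {B, C, ∃r.∃s.¬C} ∪ {¬C}
   clash {C, ¬C} at c — c ∈ C
4. Entailed for c: {A, B, C}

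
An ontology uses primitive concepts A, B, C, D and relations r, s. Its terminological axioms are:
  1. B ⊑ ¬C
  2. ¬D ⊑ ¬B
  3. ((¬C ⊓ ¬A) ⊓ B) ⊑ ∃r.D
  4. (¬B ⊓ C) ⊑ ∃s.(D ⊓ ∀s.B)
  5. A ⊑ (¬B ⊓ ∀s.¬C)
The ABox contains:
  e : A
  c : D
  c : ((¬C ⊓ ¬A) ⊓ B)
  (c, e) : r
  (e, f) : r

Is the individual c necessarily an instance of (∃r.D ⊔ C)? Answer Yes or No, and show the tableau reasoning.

Yes

1. c : (∃r.D ⊔ C)?  L(c) = {D, ((¬C ⊓ ¬A) ⊓ B)} ∪ {(∀r.¬D ⊓ ¬C)}
   clash {D, ¬D} at an ∃-successor — c ∈ (∃r.D ⊔ C)
2. Hence c : (∃r.D ⊔ C): entailed.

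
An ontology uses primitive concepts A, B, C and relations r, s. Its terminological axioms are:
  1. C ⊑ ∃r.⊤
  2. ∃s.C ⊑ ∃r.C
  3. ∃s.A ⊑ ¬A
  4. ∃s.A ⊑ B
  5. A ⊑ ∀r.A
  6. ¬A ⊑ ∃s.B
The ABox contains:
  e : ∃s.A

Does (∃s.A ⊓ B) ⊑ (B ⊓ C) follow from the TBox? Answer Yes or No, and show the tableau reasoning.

No

1. (∃s.A ⊓ B) ⊑ (B ⊓ C)  ⇔  ((∃s.A ⊓ B) ⊓ (¬B ⊔ ¬C)) unsat w.r.t. T
   apply at x₀: ∃s.A⊑¬A
   open: L(x₀) ⊇ {B, ¬A, ¬C, ∀s.¬C, ∃s.A, …} (+ ∃-successors)
2. Hence (∃s.A ⊓ B) ⊑ (B ⊓ C): not entailed.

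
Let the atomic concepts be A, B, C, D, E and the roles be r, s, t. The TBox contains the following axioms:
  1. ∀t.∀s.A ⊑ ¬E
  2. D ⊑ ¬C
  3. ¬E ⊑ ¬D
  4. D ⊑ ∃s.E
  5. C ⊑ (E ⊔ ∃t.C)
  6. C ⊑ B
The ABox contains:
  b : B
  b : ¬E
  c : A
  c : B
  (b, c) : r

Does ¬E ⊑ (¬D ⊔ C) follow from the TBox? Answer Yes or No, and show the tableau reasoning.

Yes

1. ¬E ⊑ (¬D ⊔ C)  ⇔  (¬E ⊓ (D ⊓ ¬C)) unsat w.r.t. T
   all branches close; clash {D, ¬D} at x₀
2. Hence ¬E ⊑ (¬D ⊔ C): entailed.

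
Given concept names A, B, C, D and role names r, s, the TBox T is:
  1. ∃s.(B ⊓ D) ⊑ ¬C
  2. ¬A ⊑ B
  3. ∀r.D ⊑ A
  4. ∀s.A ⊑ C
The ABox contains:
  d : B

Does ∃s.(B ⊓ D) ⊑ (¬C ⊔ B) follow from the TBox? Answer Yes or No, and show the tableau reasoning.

Yes

1. ∃s.(B ⊓ D) ⊑ (¬C ⊔ B)  ⇔  (∃s.(B ⊓ D) ⊓ (C ⊓ ¬B)) unsat w.r.t. T
   all branches close; clash {B, ¬B} at x₀
2. Hence ∃s.(B ⊓ D) ⊑ (¬C ⊔ B): entailed.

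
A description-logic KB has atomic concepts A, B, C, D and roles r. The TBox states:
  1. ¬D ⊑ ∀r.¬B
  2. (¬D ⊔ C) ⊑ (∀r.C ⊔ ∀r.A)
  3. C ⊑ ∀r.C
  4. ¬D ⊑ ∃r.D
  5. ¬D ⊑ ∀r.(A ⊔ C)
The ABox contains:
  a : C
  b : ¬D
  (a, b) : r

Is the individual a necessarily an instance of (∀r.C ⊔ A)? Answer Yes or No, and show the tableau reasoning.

1. a : (∀r.C ⊔ A)?  L(a) = {C} ∪ {(∃r.¬C ⊓ ¬A)}
   clash {C, ¬C} at an ∃-successor — a ∈ (∀r.C ⊔ A)
2. Hence a : (∀r.C ⊔ A): entailed.

Yes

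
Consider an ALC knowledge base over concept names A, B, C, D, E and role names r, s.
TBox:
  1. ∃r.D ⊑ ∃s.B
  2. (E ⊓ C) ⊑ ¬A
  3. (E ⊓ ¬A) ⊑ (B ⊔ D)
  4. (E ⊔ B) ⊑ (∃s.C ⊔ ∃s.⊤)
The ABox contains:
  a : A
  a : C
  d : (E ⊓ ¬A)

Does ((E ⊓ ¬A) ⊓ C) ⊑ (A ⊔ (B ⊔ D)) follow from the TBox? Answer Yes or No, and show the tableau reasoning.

1. ((E ⊓ ¬A) ⊓ C) ⊑ (A ⊔ (B ⊔ D))  ⇔  (((E ⊓ ¬A) ⊓ C) ⊓ (¬A ⊓ (¬B ⊓ ¬D))) unsat w.r.t. T
   all branches close; clash {D, ¬D} at x₀
2. Hence ((E ⊓ ¬A) ⊓ C) ⊑ (A ⊔ (B ⊔ D)): entailed.

Yes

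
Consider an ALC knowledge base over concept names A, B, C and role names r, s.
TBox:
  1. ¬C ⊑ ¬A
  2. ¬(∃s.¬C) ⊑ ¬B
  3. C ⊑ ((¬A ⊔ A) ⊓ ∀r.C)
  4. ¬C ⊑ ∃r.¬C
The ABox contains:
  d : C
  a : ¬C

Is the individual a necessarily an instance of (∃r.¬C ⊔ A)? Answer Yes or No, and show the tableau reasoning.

1. a : (∃r.¬C ⊔ A)?  L(a) = {¬C} ∪ {(∀r.C ⊓ ¬A)}
   clash {C, ¬C} at an ∃-successor — a ∈ (∃r.¬C ⊔ A)
2. Hence a : (∃r.¬C ⊔ A): entailed.

Yes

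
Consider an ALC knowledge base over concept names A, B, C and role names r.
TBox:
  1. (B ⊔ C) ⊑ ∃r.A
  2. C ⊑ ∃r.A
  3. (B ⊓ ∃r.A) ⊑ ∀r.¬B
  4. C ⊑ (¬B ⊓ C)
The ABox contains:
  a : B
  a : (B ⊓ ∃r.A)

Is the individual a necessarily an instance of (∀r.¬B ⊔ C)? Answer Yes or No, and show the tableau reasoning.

1. a : (∀r.¬B ⊔ C)?  L(a) = {B, (B ⊓ ∃r.A)} ∪ {(∃r.B ⊓ ¬C)}
   clash {B, ¬B} at an ∃-successor — a ∈ (∀r.¬B ⊔ C)
2. Hence a : (∀r.¬B ⊔ C): entailed.

Yes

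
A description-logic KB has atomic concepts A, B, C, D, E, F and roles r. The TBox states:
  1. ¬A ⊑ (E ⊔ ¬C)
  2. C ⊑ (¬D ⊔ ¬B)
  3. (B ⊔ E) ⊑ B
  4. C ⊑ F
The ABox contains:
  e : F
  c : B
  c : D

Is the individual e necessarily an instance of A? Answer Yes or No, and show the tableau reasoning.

No

1. e : A?  L(e) = {F} ∪ {¬A}
   apply at e: ¬A⊑(E ⊔ ¬C)
   open: L(e) ⊇ {F, ¬A, ¬B, ¬C, ¬E} — e ∉ A possible
2. Hence e : A: not entailed.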